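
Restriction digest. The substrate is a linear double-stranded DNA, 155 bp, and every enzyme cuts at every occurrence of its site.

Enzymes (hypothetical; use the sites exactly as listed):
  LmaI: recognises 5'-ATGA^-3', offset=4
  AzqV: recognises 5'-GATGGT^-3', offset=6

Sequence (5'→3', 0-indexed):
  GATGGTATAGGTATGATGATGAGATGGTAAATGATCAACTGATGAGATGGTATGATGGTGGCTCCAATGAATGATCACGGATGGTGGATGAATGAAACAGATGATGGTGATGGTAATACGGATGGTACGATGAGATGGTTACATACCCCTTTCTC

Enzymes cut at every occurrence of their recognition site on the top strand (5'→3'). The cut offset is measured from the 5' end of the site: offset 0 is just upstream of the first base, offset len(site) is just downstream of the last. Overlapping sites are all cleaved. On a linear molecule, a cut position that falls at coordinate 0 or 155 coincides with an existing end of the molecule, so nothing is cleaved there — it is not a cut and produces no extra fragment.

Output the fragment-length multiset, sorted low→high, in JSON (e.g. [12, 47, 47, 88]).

[3,3,4,4,4,4,4,6,6,6,6,6,6,6,7,9,10,11,11,11,12,16]

Per-enzyme occurrences:
  LmaI (ATGA, off=4): starts [12, 15, 18, 30, 41, 51, 66, 70, 87, 91, 100, 129] → cuts [16, 19, 22, 34, 45, 55, 70, 74, 91, 95, 104, 133]
  AzqV (GATGGT, off=6): starts [0, 22, 45, 53, 79, 102, 108, 120, 133] → cuts [6, 28, 51, 59, 85, 108, 114, 126, 139]

Pooled cuts: [6, 16, 19, 22, 28, 34, 45, 51, 55, 59, 70, 74, 85, 91, 95, 104, 108, 114, 126, 133, 139]

Fragments:
  [0,6): 6 bp
  [6,16): 10 bp
  [16,19): 3 bp
  [19,22): 3 bp
  [22,28): 6 bp
  [28,34): 6 bp
  [34,45): 11 bp
  [45,51): 6 bp
  [51,55): 4 bp
  [55,59): 4 bp
  [59,70): 11 bp
  [70,74): 4 bp
  [74,85): 11 bp
  [85,91): 6 bp
  [91,95): 4 bp
  [95,104): 9 bp
  [104,108): 4 bp
  [108,114): 6 bp
  [114,126): 12 bp
  [126,133): 7 bp
  [133,139): 6 bp
  [139,155): 16 bp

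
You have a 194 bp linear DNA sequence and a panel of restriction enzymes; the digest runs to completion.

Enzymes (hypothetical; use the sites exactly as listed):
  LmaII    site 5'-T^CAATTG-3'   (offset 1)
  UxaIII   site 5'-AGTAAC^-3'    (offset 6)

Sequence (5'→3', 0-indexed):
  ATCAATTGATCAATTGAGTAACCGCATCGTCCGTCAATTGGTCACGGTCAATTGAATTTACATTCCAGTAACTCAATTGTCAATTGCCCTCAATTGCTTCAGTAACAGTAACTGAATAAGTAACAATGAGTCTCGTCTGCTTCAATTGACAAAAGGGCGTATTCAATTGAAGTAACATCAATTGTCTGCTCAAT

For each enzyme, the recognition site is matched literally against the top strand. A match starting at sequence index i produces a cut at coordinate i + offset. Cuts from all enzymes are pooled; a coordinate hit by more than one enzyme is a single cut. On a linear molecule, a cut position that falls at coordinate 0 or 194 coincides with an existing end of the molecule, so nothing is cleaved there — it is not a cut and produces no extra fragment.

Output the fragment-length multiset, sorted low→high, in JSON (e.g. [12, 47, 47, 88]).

[1,2,2,6,7,8,10,12,12,12,13,14,16,16,18,21,24]

Site scan:
  LmaII (TCAATTG, off=1): starts [1, 9, 33, 47, 72, 79, 89, 141, 162, 177] → cuts [2, 10, 34, 48, 73, 80, 90, 142, 163, 178]
  UxaIII (AGTAAC, off=6): starts [16, 66, 100, 106, 118, 170] → cuts [22, 72, 106, 112, 124, 176]

All cut coordinates (distinct, sorted): [2, 10, 22, 34, 48, 72, 73, 80, 90, 106, 112, 124, 142, 163, 176, 178]

Fragments:
  [0,2): 2 bp
  [2,10): 8 bp
  [10,22): 12 bp
  [22,34): 12 bp
  [34,48): 14 bp
  [48,72): 24 bp
  [72,73): 1 bp
  [73,80): 7 bp
  [80,90): 10 bp
  [90,106): 16 bp
  [106,112): 6 bp
  [112,124): 12 bp
  [124,142): 18 bp
  [142,163): 21 bp
  [163,176): 13 bp
  [176,178): 2 bp
  [178,194): 16 bp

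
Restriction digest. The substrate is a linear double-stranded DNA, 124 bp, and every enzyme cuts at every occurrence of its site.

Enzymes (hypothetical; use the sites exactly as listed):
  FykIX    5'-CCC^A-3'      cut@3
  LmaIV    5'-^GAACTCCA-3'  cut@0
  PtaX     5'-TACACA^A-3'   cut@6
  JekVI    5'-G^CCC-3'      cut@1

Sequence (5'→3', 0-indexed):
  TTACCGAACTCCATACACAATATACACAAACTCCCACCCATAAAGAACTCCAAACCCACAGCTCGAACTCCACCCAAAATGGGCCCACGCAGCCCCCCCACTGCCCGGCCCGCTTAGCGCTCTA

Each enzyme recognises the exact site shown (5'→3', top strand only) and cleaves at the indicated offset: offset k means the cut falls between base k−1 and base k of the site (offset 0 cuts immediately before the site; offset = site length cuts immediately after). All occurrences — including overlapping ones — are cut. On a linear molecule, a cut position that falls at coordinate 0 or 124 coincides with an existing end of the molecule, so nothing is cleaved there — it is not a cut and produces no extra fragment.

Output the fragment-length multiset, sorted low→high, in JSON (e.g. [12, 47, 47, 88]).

Scan for sites:
  FykIX (CCCA, off=3): starts [32, 36, 54, 72, 83, 96] → cuts [35, 39, 57, 75, 86, 99]
  LmaIV (GAACTCCA, off=0): starts [5, 44, 64] → cuts [5, 44, 64]
  PtaX (TACACAA, off=6): starts [13, 22] → cuts [19, 28]
  JekVI (GCCC, off=1): starts [82, 91, 102, 107] → cuts [83, 92, 103, 108]

Pooled cuts: [5, 19, 28, 35, 39, 44, 57, 64, 75, 83, 86, 92, 99, 103, 108]

Fragment lengths:
  [0,5): 5 bp
  [5,19): 14 bp
  [19,28): 9 bp
  [28,35): 7 bp
  [35,39): 4 bp
  [39,44): 5 bp
  [44,57): 13 bp
  [57,64): 7 bp
  [64,75): 11 bp
  [75,83): 8 bp
  [83,86): 3 bp
  [86,92): 6 bp
  [92,99): 7 bp
  [99,103): 4 bp
  [103,108): 5 bp
  [108,124): 16 bp

[3,4,4,5,5,5,6,7,7,7,8,9,11,13,14,16]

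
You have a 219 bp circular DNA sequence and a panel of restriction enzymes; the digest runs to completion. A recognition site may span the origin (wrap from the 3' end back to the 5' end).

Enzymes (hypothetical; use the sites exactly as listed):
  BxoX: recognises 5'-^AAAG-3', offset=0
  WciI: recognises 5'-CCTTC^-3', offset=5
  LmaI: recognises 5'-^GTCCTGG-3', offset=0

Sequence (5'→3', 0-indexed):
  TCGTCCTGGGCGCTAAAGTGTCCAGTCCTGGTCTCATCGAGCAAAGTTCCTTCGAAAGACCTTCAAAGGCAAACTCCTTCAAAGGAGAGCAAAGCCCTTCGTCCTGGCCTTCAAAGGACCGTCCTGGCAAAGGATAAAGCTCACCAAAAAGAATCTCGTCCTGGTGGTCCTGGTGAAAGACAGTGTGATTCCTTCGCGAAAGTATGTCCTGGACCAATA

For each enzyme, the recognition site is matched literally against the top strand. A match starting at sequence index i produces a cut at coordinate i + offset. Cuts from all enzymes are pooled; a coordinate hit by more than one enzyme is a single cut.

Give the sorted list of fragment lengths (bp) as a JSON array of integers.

[1,3,7,7,8,8,9,9,10,10,10,10,10,11,12,12,12,16,16,18,20]

Per-enzyme occurrences:
  BxoX (AAAG, off=0): starts [14, 42, 54, 64, 80, 90, 112, 128, 135, 147, 175, 198] → cuts [14, 42, 54, 64, 80, 90, 112, 128, 135, 147, 175, 198]
  WciI (CCTTC, off=5): starts [48, 59, 75, 95, 107, 190] → cuts [53, 64, 80, 100, 112, 195]
  LmaI (GTCCTGG, off=0): starts [2, 24, 100, 120, 157, 166, 205] → cuts [2, 24, 100, 120, 157, 166, 205]

Pooled cuts: [2, 14, 24, 42, 53, 54, 64, 80, 90, 100, 112, 120, 128, 135, 147, 157, 166, 175, 195, 198, 205]

Fragments:
  2→14: 12 bp
  14→24: 10 bp
  24→42: 18 bp
  42→53: 11 bp
  53→54: 1 bp
  54→64: 10 bp
  64→80: 16 bp
  80→90: 10 bp
  90→100: 10 bp
  100→112: 12 bp
  112→120: 8 bp
  120→128: 8 bp
  128→135: 7 bp
  135→147: 12 bp
  147→157: 10 bp
  157→166: 9 bp
  166→175: 9 bp
  175→195: 20 bp
  195→198: 3 bp
  198→205: 7 bp
  205→2 (wrap): 219-205+2 = 16 bp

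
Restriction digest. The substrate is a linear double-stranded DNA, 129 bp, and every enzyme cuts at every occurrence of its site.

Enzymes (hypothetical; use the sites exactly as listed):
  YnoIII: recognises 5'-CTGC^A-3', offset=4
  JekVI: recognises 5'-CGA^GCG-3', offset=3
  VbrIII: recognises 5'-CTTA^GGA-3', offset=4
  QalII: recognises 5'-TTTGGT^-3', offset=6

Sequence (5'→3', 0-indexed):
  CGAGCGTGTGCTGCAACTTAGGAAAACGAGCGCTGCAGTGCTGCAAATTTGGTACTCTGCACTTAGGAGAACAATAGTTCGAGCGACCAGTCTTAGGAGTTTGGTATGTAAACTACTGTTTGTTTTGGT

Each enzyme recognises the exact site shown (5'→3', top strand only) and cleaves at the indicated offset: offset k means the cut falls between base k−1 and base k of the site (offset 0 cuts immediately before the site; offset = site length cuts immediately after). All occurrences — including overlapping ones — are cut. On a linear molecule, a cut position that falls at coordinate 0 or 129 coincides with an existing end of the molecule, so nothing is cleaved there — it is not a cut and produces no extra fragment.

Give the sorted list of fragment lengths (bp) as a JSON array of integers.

[3,5,6,7,7,8,9,9,10,11,13,17,24]

Site scan:
  YnoIII CTGCA/4: at [10, 32, 40, 56] ⇒ [14, 36, 44, 60]
  JekVI CGAGCG/3: at [0, 26, 79] ⇒ [3, 29, 82]
  VbrIII CTTAGGA/4: at [16, 61, 91] ⇒ [20, 65, 95]
  QalII TTTGGT/6: at [47, 99, 123] ⇒ [53, 105] (position 129 is a terminus of the linear molecule — no cut)

All cut coordinates (distinct, sorted): [3, 14, 20, 29, 36, 44, 53, 60, 65, 82, 95, 105]

Fragments:
  [0,3): 3 bp
  [3,14): 11 bp
  [14,20): 6 bp
  [20,29): 9 bp
  [29,36): 7 bp
  [36,44): 8 bp
  [44,53): 9 bp
  [53,60): 7 bp
  [60,65): 5 bp
  [65,82): 17 bp
  [82,95): 13 bp
  [95,105): 10 bp
  [105,129): 24 bp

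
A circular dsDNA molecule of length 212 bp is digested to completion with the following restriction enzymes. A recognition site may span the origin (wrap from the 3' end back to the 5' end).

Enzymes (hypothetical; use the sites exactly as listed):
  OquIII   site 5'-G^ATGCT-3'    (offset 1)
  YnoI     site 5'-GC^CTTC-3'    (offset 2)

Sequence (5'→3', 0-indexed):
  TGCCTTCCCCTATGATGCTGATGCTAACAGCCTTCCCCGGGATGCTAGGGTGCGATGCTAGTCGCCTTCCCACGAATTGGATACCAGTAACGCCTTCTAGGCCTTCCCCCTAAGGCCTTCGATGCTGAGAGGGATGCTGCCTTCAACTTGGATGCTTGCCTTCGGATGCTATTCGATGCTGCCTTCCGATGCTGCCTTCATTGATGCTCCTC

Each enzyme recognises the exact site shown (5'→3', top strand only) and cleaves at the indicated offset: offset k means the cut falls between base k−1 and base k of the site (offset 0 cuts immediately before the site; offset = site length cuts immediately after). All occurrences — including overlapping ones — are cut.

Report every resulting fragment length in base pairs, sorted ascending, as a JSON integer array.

[5,6,6,6,7,7,7,8,8,9,10,10,11,11,11,11,12,12,13,14,28]

Scan for sites:
  OquIII GATGCT/1: at [13, 19, 40, 53, 120, 132, 150, 164, 174, 187, 202] ⇒ [14, 20, 41, 54, 121, 133, 151, 165, 175, 188, 203]
  YnoI GCCTTC/2: at [1, 29, 63, 91, 100, 114, 138, 157, 180, 193] ⇒ [3, 31, 65, 93, 102, 116, 140, 159, 182, 195]

All cut coordinates (distinct, sorted): [3, 14, 20, 31, 41, 54, 65, 93, 102, 116, 121, 133, 140, 151, 159, 165, 175, 182, 188, 195, 203]

Fragment lengths:
  3→14: 11 bp
  14→20: 6 bp
  20→31: 11 bp
  31→41: 10 bp
  41→54: 13 bp
  54→65: 11 bp
  65→93: 28 bp
  93→102: 9 bp
  102→116: 14 bp
  116→121: 5 bp
  121→133: 12 bp
  133→140: 7 bp
  140→151: 11 bp
  151→159: 8 bp
  159→165: 6 bp
  165→175: 10 bp
  175→182: 7 bp
  182→188: 6 bp
  188→195: 7 bp
  195→203: 8 bp
  203→3 (wrap): 212-203+3 = 12 bp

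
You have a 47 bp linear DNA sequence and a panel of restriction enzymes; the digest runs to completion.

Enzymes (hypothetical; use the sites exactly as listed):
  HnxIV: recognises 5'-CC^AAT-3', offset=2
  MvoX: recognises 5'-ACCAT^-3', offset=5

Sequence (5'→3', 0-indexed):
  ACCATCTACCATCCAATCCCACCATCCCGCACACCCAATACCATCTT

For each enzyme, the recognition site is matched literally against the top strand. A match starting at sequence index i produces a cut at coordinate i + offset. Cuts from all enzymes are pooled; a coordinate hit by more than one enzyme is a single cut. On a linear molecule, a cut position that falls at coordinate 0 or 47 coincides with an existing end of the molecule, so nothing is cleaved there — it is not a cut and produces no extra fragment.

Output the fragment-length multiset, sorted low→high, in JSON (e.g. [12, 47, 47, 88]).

Site scan:
  HnxIV (CCAAT, off=2): starts [12, 34] → cuts [14, 36]
  MvoX (ACCAT, off=5): starts [0, 7, 20, 39] → cuts [5, 12, 25, 44]

All cut coordinates (distinct, sorted): [5, 12, 14, 25, 36, 44]

Fragment lengths:
  [0,5): 5 bp
  [5,12): 7 bp
  [12,14): 2 bp
  [14,25): 11 bp
  [25,36): 11 bp
  [36,44): 8 bp
  [44,47): 3 bp

[2,3,5,7,8,11,11]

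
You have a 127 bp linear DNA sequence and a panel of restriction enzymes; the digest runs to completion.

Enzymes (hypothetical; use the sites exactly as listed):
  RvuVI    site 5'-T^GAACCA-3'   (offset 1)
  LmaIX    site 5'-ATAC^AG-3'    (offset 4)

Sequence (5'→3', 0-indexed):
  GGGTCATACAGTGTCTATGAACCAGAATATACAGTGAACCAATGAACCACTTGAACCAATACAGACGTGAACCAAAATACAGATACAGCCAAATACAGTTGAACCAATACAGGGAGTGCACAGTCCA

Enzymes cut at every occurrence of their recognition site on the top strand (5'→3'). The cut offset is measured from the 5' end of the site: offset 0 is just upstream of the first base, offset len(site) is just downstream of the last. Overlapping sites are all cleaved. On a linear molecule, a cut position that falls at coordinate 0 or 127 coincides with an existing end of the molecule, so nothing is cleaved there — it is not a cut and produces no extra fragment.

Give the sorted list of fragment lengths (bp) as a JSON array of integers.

[3,4,6,6,8,9,9,9,10,10,10,12,14,17]

Per-enzyme occurrences:
  RvuVI TGAACCA/1: at [17, 34, 42, 51, 67, 99] ⇒ [18, 35, 43, 52, 68, 100]
  LmaIX ATACAG/4: at [5, 28, 58, 76, 82, 92, 106] ⇒ [9, 32, 62, 80, 86, 96, 110]

All cut coordinates (distinct, sorted): [9, 18, 32, 35, 43, 52, 62, 68, 80, 86, 96, 100, 110]

Fragments:
  [0,9): 9 bp
  [9,18): 9 bp
  [18,32): 14 bp
  [32,35): 3 bp
  [35,43): 8 bp
  [43,52): 9 bp
  [52,62): 10 bp
  [62,68): 6 bp
  [68,80): 12 bp
  [80,86): 6 bp
  [86,96): 10 bp
  [96,100): 4 bp
  [100,110): 10 bp
  [110,127): 17 bp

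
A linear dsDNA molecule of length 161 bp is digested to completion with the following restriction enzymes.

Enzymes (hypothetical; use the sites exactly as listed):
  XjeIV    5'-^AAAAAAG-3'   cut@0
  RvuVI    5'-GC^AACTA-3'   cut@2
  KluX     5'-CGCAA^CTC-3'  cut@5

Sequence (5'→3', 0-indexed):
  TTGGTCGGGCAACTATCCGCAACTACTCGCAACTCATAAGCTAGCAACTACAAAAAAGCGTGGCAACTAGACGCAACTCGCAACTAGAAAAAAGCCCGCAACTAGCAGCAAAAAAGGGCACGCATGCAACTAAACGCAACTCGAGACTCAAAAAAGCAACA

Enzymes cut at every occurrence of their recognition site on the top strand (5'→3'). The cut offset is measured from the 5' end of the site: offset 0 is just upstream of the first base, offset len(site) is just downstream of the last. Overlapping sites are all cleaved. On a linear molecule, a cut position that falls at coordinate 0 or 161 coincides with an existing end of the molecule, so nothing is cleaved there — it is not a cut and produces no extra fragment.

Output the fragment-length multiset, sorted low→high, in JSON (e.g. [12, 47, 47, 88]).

Site scan:
  XjeIV (AAAAAAG, off=0): starts [51, 87, 109, 149] → cuts [51, 87, 109, 149]
  RvuVI (GCAACTA, off=2): starts [8, 18, 43, 62, 79, 97, 125] → cuts [10, 20, 45, 64, 81, 99, 127]
  KluX (CGCAACTC, off=5): starts [27, 71, 134] → cuts [32, 76, 139]

Pooled cuts: [10, 20, 32, 45, 51, 64, 76, 81, 87, 99, 109, 127, 139, 149]

Fragments:
  [0,10): 10 bp
  [10,20): 10 bp
  [20,32): 12 bp
  [32,45): 13 bp
  [45,51): 6 bp
  [51,64): 13 bp
  [64,76): 12 bp
  [76,81): 5 bp
  [81,87): 6 bp
  [87,99): 12 bp
  [99,109): 10 bp
  [109,127): 18 bp
  [127,139): 12 bp
  [139,149): 10 bp
  [149,161): 12 bp

[5,6,6,10,10,10,10,12,12,12,12,12,13,13,18]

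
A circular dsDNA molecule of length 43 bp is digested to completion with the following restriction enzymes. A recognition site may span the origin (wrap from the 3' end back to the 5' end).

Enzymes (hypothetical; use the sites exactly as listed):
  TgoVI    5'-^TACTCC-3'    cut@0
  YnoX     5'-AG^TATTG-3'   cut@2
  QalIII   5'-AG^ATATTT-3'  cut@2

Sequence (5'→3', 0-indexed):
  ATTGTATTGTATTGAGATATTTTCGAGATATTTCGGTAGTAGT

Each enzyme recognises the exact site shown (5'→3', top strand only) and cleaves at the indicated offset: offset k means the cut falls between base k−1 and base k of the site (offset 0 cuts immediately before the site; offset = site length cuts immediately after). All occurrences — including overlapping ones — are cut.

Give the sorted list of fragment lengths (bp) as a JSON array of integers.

[11,15,17]

Scan for sites:
  TgoVI (TACTCC, off=0): no sites
  YnoX AGTATTG/2: at [40] ⇒ [42]
  QalIII AGATATTT/2: at [14, 25] ⇒ [16, 27]

Pooled cuts: [16, 27, 42]

Fragments:
  16→27: 11 bp
  27→42: 15 bp
  42→16 (wrap): 43-42+16 = 17 bp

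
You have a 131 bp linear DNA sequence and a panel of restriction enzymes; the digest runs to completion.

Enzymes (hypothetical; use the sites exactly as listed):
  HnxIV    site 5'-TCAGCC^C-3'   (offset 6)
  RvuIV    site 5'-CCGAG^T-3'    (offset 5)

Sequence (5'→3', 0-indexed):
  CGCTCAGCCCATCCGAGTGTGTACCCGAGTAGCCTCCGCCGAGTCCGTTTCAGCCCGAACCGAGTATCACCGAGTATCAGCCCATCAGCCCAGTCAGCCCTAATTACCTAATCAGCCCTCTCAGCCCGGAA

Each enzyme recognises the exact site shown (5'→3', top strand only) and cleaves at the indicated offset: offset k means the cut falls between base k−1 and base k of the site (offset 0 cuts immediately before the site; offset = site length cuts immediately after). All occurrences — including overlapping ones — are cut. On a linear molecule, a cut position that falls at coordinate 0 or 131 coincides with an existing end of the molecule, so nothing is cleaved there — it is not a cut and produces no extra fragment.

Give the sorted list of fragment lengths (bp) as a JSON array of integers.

Scan for sites:
  HnxIV TCAGCCC/6: at [3, 49, 76, 84, 93, 111, 120] ⇒ [9, 55, 82, 90, 99, 117, 126]
  RvuIV CCGAGT/5: at [12, 24, 38, 59, 69] ⇒ [17, 29, 43, 64, 74]

Pooled cuts: [9, 17, 29, 43, 55, 64, 74, 82, 90, 99, 117, 126]

Fragment lengths:
  [0,9): 9 bp
  [9,17): 8 bp
  [17,29): 12 bp
  [29,43): 14 bp
  [43,55): 12 bp
  [55,64): 9 bp
  [64,74): 10 bp
  [74,82): 8 bp
  [82,90): 8 bp
  [90,99): 9 bp
  [99,117): 18 bp
  [117,126): 9 bp
  [126,131): 5 bp

[5,8,8,8,9,9,9,9,10,12,12,14,18]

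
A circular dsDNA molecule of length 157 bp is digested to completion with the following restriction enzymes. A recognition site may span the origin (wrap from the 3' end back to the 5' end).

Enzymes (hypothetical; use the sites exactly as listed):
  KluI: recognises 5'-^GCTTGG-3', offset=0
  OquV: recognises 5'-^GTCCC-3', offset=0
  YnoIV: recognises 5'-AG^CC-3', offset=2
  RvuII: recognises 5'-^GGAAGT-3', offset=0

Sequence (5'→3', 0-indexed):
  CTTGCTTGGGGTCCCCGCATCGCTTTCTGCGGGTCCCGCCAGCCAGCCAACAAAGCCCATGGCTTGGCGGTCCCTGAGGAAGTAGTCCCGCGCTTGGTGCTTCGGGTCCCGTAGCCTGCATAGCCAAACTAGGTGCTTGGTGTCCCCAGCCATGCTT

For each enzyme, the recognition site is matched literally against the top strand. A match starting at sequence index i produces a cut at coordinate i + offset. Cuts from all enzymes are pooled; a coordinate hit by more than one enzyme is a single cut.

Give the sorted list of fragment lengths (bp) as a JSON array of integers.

[4,6,7,7,7,7,8,8,8,9,9,9,10,11,11,14,22]

Scan for sites:
  KluI GCTTGG/0: at [3, 61, 91, 134] ⇒ [3, 61, 91, 134]
  OquV GTCCC/0: at [10, 32, 69, 84, 105, 141] ⇒ [10, 32, 69, 84, 105, 141]
  YnoIV AGCC/2: at [40, 44, 53, 112, 121, 147] ⇒ [42, 46, 55, 114, 123, 149]
  RvuII GGAAGT/0: at [77] ⇒ [77]

All cut coordinates (distinct, sorted): [3, 10, 32, 42, 46, 55, 61, 69, 77, 84, 91, 105, 114, 123, 134, 141, 149]

Fragment lengths:
  3→10: 7 bp
  10→32: 22 bp
  32→42: 10 bp
  42→46: 4 bp
  46→55: 9 bp
  55→61: 6 bp
  61→69: 8 bp
  69→77: 8 bp
  77→84: 7 bp
  84→91: 7 bp
  91→105: 14 bp
  105→114: 9 bp
  114→123: 9 bp
  123→134: 11 bp
  134→141: 7 bp
  141→149: 8 bp
  149→3 (wrap): 157-149+3 = 11 bp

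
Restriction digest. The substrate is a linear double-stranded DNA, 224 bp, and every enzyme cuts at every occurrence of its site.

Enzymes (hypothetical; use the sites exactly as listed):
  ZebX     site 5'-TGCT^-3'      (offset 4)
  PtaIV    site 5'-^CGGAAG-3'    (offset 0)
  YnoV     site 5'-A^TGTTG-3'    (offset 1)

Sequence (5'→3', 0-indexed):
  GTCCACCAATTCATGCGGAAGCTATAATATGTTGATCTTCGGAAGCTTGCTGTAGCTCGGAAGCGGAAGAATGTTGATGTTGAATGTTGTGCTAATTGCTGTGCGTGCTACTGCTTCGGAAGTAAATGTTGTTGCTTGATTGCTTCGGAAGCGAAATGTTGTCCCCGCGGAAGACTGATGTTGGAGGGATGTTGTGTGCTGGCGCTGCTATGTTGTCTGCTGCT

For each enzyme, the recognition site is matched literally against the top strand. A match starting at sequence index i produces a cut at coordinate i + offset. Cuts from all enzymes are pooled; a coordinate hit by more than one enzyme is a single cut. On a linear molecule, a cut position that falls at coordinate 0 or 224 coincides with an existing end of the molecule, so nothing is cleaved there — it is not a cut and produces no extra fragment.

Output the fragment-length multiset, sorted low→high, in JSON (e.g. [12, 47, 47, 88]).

[1,1,1,3,6,6,6,6,7,7,8,8,9,9,9,10,10,10,11,11,11,11,11,11,12,14,15]

Scan for sites:
  ZebX TGCT/4: at [47, 89, 96, 105, 111, 132, 140, 196, 205, 217, 220] ⇒ [51, 93, 100, 109, 115, 136, 144, 200, 209, 221] (position 224 is a terminus of the linear molecule — no cut)
  PtaIV CGGAAG/0: at [15, 39, 57, 63, 116, 145, 167] ⇒ [15, 39, 57, 63, 116, 145, 167]
  YnoV ATGTTG/1: at [28, 70, 76, 83, 125, 155, 177, 188, 209] ⇒ [29, 71, 77, 84, 126, 156, 178, 189, 210]

Pooled cuts: [15, 29, 39, 51, 57, 63, 71, 77, 84, 93, 100, 109, 115, 116, 126, 136, 144, 145, 156, 167, 178, 189, 200, 209, 210, 221]

Fragments:
  [0,15): 15 bp
  [15,29): 14 bp
  [29,39): 10 bp
  [39,51): 12 bp
  [51,57): 6 bp
  [57,63): 6 bp
  [63,71): 8 bp
  [71,77): 6 bp
  [77,84): 7 bp
  [84,93): 9 bp
  [93,100): 7 bp
  [100,109): 9 bp
  [109,115): 6 bp
  [115,116): 1 bp
  [116,126): 10 bp
  [126,136): 10 bp
  [136,144): 8 bp
  [144,145): 1 bp
  [145,156): 11 bp
  [156,167): 11 bp
  [167,178): 11 bp
  [178,189): 11 bp
  [189,200): 11 bp
  [200,209): 9 bp
  [209,210): 1 bp
  [210,221): 11 bp
  [221,224): 3 bp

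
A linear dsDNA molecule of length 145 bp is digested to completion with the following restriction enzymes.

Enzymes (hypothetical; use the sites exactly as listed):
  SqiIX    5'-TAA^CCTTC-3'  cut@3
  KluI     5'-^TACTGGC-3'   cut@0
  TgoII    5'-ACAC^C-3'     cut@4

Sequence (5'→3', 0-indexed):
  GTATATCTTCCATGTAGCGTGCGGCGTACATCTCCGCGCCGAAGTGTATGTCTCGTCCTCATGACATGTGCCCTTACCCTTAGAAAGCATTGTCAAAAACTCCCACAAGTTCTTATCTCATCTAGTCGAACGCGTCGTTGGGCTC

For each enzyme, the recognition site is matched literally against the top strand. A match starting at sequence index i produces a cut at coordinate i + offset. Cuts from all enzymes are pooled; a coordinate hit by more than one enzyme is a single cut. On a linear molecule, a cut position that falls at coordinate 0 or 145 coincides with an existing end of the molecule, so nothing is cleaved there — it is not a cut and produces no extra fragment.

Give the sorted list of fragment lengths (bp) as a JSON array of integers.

[145]

Scan for sites:
  SqiIX (TAACCTTC, off=3): no sites
  KluI (TACTGGC, off=0): no sites
  TgoII (ACACC, off=4): no sites

All cut coordinates (distinct, sorted): ∅

Fragment lengths:
  no cuts → one linear fragment of 145 bp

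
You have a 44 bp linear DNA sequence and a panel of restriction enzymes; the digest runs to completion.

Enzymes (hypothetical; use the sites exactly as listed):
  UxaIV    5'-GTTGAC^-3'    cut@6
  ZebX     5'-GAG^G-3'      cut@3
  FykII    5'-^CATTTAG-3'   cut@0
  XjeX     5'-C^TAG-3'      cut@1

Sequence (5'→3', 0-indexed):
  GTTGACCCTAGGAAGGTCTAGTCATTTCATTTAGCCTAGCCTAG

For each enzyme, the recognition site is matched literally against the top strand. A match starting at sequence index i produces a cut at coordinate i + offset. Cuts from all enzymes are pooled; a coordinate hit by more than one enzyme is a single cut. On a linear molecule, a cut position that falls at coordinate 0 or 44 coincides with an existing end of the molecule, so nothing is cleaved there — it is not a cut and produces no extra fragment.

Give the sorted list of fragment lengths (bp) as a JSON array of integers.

Site scan:
  UxaIV (GTTGAC, off=6): starts [0] → cuts [6]
  ZebX (GAGG, off=3): no sites
  FykII (CATTTAG, off=0): starts [27] → cuts [27]
  XjeX (CTAG, off=1): starts [7, 17, 35, 40] → cuts [8, 18, 36, 41]

All cut coordinates (distinct, sorted): [6, 8, 18, 27, 36, 41]

Fragment lengths:
  [0,6): 6 bp
  [6,8): 2 bp
  [8,18): 10 bp
  [18,27): 9 bp
  [27,36): 9 bp
  [36,41): 5 bp
  [41,44): 3 bp

[2,3,5,6,9,9,10]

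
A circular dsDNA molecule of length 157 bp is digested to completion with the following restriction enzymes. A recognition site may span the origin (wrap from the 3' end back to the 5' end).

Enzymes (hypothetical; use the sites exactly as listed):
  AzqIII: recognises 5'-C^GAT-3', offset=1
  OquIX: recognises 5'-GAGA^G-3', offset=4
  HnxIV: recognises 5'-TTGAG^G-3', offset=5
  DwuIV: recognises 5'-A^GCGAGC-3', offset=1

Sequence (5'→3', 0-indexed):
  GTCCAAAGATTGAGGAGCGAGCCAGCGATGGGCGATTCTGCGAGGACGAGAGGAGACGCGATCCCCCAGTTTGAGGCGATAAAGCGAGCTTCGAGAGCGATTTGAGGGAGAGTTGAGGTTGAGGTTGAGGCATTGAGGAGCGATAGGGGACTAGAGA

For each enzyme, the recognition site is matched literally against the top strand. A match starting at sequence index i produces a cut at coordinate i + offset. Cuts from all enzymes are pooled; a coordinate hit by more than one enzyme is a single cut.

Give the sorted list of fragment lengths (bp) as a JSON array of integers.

Per-enzyme occurrences:
  AzqIII CGAT/1: at [25, 32, 58, 76, 97, 140] ⇒ [26, 33, 59, 77, 98, 141]
  OquIX GAGAG/4: at [47, 92, 107, 153] ⇒ [0, 51, 96, 111]
  HnxIV TTGAGG/5: at [9, 70, 101, 112, 118, 124, 132] ⇒ [14, 75, 106, 117, 123, 129, 137]
  DwuIV AGCGAGC/1: at [15, 82] ⇒ [16, 83]

All cut coordinates (distinct, sorted): [0, 14, 16, 26, 33, 51, 59, 75, 77, 83, 96, 98, 106, 111, 117, 123, 129, 137, 141]

Fragment lengths:
  0→14: 14 bp
  14→16: 2 bp
  16→26: 10 bp
  26→33: 7 bp
  33→51: 18 bp
  51→59: 8 bp
  59→75: 16 bp
  75→77: 2 bp
  77→83: 6 bp
  83→96: 13 bp
  96→98: 2 bp
  98→106: 8 bp
  106→111: 5 bp
  111→117: 6 bp
  117→123: 6 bp
  123→129: 6 bp
  129→137: 8 bp
  137→141: 4 bp
  141→0 (wrap): 157-141+0 = 16 bp

[2,2,2,4,5,6,6,6,6,7,8,8,8,10,13,14,16,16,18]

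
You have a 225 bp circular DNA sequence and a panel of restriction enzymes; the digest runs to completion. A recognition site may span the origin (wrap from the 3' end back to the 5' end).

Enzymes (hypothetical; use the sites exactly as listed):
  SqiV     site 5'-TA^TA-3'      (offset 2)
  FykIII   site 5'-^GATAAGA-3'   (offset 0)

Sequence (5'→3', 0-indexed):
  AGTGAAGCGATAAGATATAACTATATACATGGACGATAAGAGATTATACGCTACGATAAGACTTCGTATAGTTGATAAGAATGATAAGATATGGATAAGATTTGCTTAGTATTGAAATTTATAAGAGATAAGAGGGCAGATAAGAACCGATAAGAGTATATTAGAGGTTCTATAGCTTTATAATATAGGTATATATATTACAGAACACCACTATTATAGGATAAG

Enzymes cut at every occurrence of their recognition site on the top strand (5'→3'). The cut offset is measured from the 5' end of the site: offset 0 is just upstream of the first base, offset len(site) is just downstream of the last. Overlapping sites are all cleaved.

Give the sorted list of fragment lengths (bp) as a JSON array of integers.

[2,2,2,3,5,5,5,6,6,8,8,9,9,9,10,10,11,12,12,14,14,14,21,28]

Site scan:
  SqiV (TATA, off=2): starts [15, 21, 23, 44, 66, 119, 156, 170, 178, 183, 189, 191, 193, 214] → cuts [17, 23, 25, 46, 68, 121, 158, 172, 180, 185, 191, 193, 195, 216]
  FykIII (GATAAGA, off=0): starts [8, 34, 54, 73, 82, 93, 126, 138, 148, 219] → cuts [8, 34, 54, 73, 82, 93, 126, 138, 148, 219]

All cut coordinates (distinct, sorted): [8, 17, 23, 25, 34, 46, 54, 68, 73, 82, 93, 121, 126, 138, 148, 158, 172, 180, 185, 191, 193, 195, 216, 219]

Fragment lengths:
  8→17: 9 bp
  17→23: 6 bp
  23→25: 2 bp
  25→34: 9 bp
  34→46: 12 bp
  46→54: 8 bp
  54→68: 14 bp
  68→73: 5 bp
  73→82: 9 bp
  82→93: 11 bp
  93→121: 28 bp
  121→126: 5 bp
  126→138: 12 bp
  138→148: 10 bp
  148→158: 10 bp
  158→172: 14 bp
  172→180: 8 bp
  180→185: 5 bp
  185→191: 6 bp
  191→193: 2 bp
  193→195: 2 bp
  195→216: 21 bp
  216→219: 3 bp
  219→8 (wrap): 225-219+8 = 14 bp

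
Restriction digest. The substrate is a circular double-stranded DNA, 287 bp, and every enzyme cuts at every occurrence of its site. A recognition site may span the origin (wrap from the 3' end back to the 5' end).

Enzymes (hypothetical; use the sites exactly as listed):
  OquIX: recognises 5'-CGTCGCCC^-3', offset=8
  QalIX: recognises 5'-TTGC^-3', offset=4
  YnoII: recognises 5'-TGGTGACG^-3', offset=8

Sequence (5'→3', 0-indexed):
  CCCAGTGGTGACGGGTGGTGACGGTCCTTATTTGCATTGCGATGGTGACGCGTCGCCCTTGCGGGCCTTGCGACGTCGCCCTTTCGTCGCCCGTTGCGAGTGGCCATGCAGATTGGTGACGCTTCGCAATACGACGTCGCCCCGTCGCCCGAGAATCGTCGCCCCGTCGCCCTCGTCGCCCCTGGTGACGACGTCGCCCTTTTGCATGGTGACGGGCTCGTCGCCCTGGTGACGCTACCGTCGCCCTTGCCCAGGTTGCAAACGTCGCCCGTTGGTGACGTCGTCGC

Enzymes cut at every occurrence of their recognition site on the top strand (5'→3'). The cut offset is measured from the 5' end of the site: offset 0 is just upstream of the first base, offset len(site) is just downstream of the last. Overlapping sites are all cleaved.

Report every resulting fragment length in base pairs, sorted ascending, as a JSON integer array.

Per-enzyme occurrences:
  OquIX (CGTCGCCC, off=8): starts [50, 73, 84, 134, 142, 156, 164, 173, 191, 218, 238, 262, 281] → cuts [2, 58, 81, 92, 142, 150, 164, 172, 181, 199, 226, 246, 270]
  QalIX (TTGC, off=4): starts [31, 36, 58, 67, 93, 201, 246, 255] → cuts [35, 40, 62, 71, 97, 205, 250, 259]
  YnoII (TGGTGACG, off=8): starts [5, 15, 42, 113, 182, 206, 226, 272] → cuts [13, 23, 50, 121, 190, 214, 234, 280]

All cut coordinates (distinct, sorted): [2, 13, 23, 35, 40, 50, 58, 62, 71, 81, 92, 97, 121, 142, 150, 164, 172, 181, 190, 199, 205, 214, 226, 234, 246, 250, 259, 270, 280]

Fragments:
  2→13: 11 bp
  13→23: 10 bp
  23→35: 12 bp
  35→40: 5 bp
  40→50: 10 bp
  50→58: 8 bp
  58→62: 4 bp
  62→71: 9 bp
  71→81: 10 bp
  81→92: 11 bp
  92→97: 5 bp
  97→121: 24 bp
  121→142: 21 bp
  142→150: 8 bp
  150→164: 14 bp
  164→172: 8 bp
  172→181: 9 bp
  181→190: 9 bp
  190→199: 9 bp
  199→205: 6 bp
  205→214: 9 bp
  214→226: 12 bp
  226→234: 8 bp
  234→246: 12 bp
  246→250: 4 bp
  250→259: 9 bp
  259→270: 11 bp
  270→280: 10 bp
  280→2 (wrap): 287-280+2 = 9 bp

[4,4,5,5,6,8,8,8,8,9,9,9,9,9,9,9,10,10,10,10,11,11,11,12,12,12,14,21,24]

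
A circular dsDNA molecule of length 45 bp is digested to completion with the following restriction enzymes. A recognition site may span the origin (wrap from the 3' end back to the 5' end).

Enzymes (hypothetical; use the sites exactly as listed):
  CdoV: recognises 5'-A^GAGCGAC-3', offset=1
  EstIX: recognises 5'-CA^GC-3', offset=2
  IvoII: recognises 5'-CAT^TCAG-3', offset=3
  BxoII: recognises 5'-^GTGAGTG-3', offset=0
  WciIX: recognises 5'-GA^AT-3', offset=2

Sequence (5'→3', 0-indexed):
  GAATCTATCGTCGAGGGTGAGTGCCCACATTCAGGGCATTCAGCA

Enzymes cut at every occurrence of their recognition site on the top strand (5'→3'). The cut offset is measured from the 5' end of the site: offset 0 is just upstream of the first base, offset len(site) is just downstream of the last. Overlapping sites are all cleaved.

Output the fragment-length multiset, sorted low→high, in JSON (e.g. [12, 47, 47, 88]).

[3,5,9,14,14]

Site scan:
  CdoV (AGAGCGAC, off=1): no sites
  EstIX (CAGC, off=2): starts [40] → cuts [42]
  IvoII (CATTCAG, off=3): starts [27, 36] → cuts [30, 39]
  BxoII (GTGAGTG, off=0): starts [16] → cuts [16]
  WciIX (GAAT, off=2): starts [0] → cuts [2]

Pooled cuts: [2, 16, 30, 39, 42]

Fragments:
  2→16: 14 bp
  16→30: 14 bp
  30→39: 9 bp
  39→42: 3 bp
  42→2 (wrap): 45-42+2 = 5 bp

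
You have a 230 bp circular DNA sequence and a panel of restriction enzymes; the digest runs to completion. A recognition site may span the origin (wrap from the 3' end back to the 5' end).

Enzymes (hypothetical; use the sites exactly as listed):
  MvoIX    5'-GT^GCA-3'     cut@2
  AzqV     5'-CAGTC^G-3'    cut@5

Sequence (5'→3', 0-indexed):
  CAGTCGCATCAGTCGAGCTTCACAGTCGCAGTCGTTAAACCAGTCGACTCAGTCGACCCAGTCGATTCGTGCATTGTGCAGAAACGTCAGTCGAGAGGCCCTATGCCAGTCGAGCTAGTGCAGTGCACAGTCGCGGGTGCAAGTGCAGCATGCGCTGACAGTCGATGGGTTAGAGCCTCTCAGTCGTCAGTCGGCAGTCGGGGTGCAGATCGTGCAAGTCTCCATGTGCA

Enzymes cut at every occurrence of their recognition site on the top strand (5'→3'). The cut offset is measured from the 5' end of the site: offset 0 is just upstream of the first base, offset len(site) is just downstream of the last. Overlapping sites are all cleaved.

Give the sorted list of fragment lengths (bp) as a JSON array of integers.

[5,5,6,6,6,7,7,7,7,8,8,8,9,9,9,9,12,13,14,15,19,19,22]

Scan for sites:
  MvoIX GTGCA/2: at [68, 75, 117, 122, 136, 142, 202, 211, 225] ⇒ [70, 77, 119, 124, 138, 144, 204, 213, 227]
  AzqV CAGTCG/5: at [0, 9, 22, 28, 40, 49, 58, 87, 106, 127, 158, 180, 187, 194] ⇒ [5, 14, 27, 33, 45, 54, 63, 92, 111, 132, 163, 185, 192, 199]

All cut coordinates (distinct, sorted): [5, 14, 27, 33, 45, 54, 63, 70, 77, 92, 111, 119, 124, 132, 138, 144, 163, 185, 192, 199, 204, 213, 227]

Fragments:
  5→14: 9 bp
  14→27: 13 bp
  27→33: 6 bp
  33→45: 12 bp
  45→54: 9 bp
  54→63: 9 bp
  63→70: 7 bp
  70→77: 7 bp
  77→92: 15 bp
  92→111: 19 bp
  111→119: 8 bp
  119→124: 5 bp
  124→132: 8 bp
  132→138: 6 bp
  138→144: 6 bp
  144→163: 19 bp
  163→185: 22 bp
  185→192: 7 bp
  192→199: 7 bp
  199→204: 5 bp
  204→213: 9 bp
  213→227: 14 bp
  227→5 (wrap): 230-227+5 = 8 bp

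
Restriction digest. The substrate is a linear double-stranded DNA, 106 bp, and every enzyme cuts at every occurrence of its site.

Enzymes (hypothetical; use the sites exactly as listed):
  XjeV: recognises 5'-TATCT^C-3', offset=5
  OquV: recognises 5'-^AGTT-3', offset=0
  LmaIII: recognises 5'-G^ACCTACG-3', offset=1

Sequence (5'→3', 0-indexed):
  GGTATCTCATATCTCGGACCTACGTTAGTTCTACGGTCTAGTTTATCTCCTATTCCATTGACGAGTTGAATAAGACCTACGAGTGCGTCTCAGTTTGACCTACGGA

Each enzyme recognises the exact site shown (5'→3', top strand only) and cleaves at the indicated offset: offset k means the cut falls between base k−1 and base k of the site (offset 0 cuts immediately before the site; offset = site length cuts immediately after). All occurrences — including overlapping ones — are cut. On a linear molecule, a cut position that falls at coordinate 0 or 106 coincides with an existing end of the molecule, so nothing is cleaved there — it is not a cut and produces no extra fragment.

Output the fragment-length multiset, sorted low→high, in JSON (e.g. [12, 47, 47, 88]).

Scan for sites:
  XjeV TATCTC/5: at [2, 9, 43] ⇒ [7, 14, 48]
  OquV AGTT/0: at [26, 39, 63, 91] ⇒ [26, 39, 63, 91]
  LmaIII GACCTACG/1: at [16, 73, 96] ⇒ [17, 74, 97]

All cut coordinates (distinct, sorted): [7, 14, 17, 26, 39, 48, 63, 74, 91, 97]

Fragments:
  [0,7): 7 bp
  [7,14): 7 bp
  [14,17): 3 bp
  [17,26): 9 bp
  [26,39): 13 bp
  [39,48): 9 bp
  [48,63): 15 bp
  [63,74): 11 bp
  [74,91): 17 bp
  [91,97): 6 bp
  [97,106): 9 bp

[3,6,7,7,9,9,9,11,13,15,17]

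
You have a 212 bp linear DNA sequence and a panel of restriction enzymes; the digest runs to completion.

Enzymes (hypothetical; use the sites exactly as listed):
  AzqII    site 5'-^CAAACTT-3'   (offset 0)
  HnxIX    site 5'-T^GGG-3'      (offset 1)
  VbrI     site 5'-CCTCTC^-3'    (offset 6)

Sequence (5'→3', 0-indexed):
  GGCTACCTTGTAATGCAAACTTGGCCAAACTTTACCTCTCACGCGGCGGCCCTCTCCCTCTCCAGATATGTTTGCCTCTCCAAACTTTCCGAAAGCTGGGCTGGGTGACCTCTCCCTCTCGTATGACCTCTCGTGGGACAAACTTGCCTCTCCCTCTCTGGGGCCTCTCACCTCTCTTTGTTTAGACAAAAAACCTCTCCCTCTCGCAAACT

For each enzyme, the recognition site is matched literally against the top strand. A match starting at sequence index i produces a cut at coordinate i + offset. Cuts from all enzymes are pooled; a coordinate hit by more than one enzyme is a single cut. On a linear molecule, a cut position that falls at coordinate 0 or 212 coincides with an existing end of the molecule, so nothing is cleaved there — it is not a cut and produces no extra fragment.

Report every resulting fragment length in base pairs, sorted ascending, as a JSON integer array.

Per-enzyme occurrences:
  AzqII (CAAACTT, off=0): starts [15, 25, 80, 138] → cuts [15, 25, 80, 138]
  HnxIX (TGGG, off=1): starts [96, 101, 133, 158] → cuts [97, 102, 134, 159]
  VbrI (CCTCTC, off=6): starts [34, 50, 56, 74, 108, 114, 126, 146, 152, 163, 170, 193, 199] → cuts [40, 56, 62, 80, 114, 120, 132, 152, 158, 169, 176, 199, 205]

All cut coordinates (distinct, sorted): [15, 25, 40, 56, 62, 80, 97, 102, 114, 120, 132, 134, 138, 152, 158, 159, 169, 176, 199, 205]

Fragments:
  [0,15): 15 bp
  [15,25): 10 bp
  [25,40): 15 bp
  [40,56): 16 bp
  [56,62): 6 bp
  [62,80): 18 bp
  [80,97): 17 bp
  [97,102): 5 bp
  [102,114): 12 bp
  [114,120): 6 bp
  [120,132): 12 bp
  [132,134): 2 bp
  [134,138): 4 bp
  [138,152): 14 bp
  [152,158): 6 bp
  [158,159): 1 bp
  [159,169): 10 bp
  [169,176): 7 bp
  [176,199): 23 bp
  [199,205): 6 bp
  [205,212): 7 bp

[1,2,4,5,6,6,6,6,7,7,10,10,12,12,14,15,15,16,17,18,23]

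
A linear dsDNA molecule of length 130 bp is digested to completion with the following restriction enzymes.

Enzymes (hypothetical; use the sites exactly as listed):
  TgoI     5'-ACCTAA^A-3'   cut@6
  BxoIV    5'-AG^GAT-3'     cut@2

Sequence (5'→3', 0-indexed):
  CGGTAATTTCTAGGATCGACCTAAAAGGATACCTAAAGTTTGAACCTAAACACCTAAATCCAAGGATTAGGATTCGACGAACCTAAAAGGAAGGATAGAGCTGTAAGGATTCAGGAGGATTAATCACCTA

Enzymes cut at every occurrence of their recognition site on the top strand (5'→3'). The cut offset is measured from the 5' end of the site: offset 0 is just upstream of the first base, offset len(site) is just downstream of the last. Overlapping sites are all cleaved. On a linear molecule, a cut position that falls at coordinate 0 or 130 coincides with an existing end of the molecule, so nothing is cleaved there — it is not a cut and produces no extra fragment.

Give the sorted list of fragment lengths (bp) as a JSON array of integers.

Scan for sites:
  TgoI ACCTAAA/6: at [18, 30, 43, 51, 80] ⇒ [24, 36, 49, 57, 86]
  BxoIV AGGAT/2: at [11, 25, 62, 68, 91, 105, 115] ⇒ [13, 27, 64, 70, 93, 107, 117]

All cut coordinates (distinct, sorted): [13, 24, 27, 36, 49, 57, 64, 70, 86, 93, 107, 117]

Fragment lengths:
  [0,13): 13 bp
  [13,24): 11 bp
  [24,27): 3 bp
  [27,36): 9 bp
  [36,49): 13 bp
  [49,57): 8 bp
  [57,64): 7 bp
  [64,70): 6 bp
  [70,86): 16 bp
  [86,93): 7 bp
  [93,107): 14 bp
  [107,117): 10 bp
  [117,130): 13 bp

[3,6,7,7,8,9,10,11,13,13,13,14,16]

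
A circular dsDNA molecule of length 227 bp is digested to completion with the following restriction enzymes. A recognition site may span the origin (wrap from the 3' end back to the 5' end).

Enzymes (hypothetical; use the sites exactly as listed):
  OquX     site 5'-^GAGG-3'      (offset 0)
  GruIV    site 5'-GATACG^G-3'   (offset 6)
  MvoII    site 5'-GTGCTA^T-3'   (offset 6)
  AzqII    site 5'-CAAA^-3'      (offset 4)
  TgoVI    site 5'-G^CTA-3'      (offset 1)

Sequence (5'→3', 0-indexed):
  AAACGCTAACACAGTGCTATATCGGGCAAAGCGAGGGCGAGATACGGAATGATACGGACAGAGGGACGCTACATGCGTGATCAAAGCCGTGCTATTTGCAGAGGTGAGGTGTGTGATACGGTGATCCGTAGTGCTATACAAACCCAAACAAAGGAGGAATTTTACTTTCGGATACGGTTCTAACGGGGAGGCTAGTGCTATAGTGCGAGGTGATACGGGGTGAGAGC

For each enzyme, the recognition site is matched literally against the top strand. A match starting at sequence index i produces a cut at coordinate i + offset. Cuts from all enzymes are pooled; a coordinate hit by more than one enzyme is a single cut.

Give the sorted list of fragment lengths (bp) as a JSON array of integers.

[1,2,2,3,3,3,3,4,4,4,5,6,6,6,6,6,6,8,10,11,11,11,11,13,13,14,15,17,23]

Site scan:
  OquX (GAGG, off=0): starts [32, 60, 100, 105, 153, 187, 206] → cuts [32, 60, 100, 105, 153, 187, 206]
  GruIV (GATACGG, off=6): starts [40, 50, 114, 170, 211] → cuts [46, 56, 120, 176, 217]
  MvoII (GTGCTAT, off=6): starts [13, 88, 130, 194] → cuts [19, 94, 136, 200]
  AzqII (CAAA, off=4): starts [26, 81, 138, 144, 148, 226] → cuts [3, 30, 85, 142, 148, 152]
  TgoVI (GCTA, off=1): starts [4, 15, 67, 90, 132, 190, 196] → cuts [5, 16, 68, 91, 133, 191, 197]

All cut coordinates (distinct, sorted): [3, 5, 16, 19, 30, 32, 46, 56, 60, 68, 85, 91, 94, 100, 105, 120, 133, 136, 142, 148, 152, 153, 176, 187, 191, 197, 200, 206, 217]

Fragment lengths:
  3→5: 2 bp
  5→16: 11 bp
  16→19: 3 bp
  19→30: 11 bp
  30→32: 2 bp
  32→46: 14 bp
  46→56: 10 bp
  56→60: 4 bp
  60→68: 8 bp
  68→85: 17 bp
  85→91: 6 bp
  91→94: 3 bp
  94→100: 6 bp
  100→105: 5 bp
  105→120: 15 bp
  120→133: 13 bp
  133→136: 3 bp
  136→142: 6 bp
  142→148: 6 bp
  148→152: 4 bp
  152→153: 1 bp
  153→176: 23 bp
  176→187: 11 bp
  187→191: 4 bp
  191→197: 6 bp
  197→200: 3 bp
  200→206: 6 bp
  206→217: 11 bp
  217→3 (wrap): 227-217+3 = 13 bp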